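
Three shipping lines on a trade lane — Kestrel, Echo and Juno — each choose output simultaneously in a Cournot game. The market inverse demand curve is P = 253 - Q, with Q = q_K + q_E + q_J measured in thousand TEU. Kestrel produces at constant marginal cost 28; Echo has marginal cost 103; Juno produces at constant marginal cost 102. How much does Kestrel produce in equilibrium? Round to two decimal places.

Kestrel's profit: π_K = (253 - Q)q_K - (28q_K). Setting ∂π_K/∂q_K = 0: 225 - 2q_K - (q_E + q_J) = 0.
Echo's profit: π_E = (253 - Q)q_E - (103q_E). Setting ∂π_E/∂q_E = 0: 150 - 2q_E - (q_K + q_J) = 0.
Juno's profit: π_J = (253 - Q)q_J - (102q_J). Setting ∂π_J/∂q_J = 0: 151 - 2q_J - (q_K + q_E) = 0.
Adding the 3 conditions: 526 − 2Q − 2Q = 0, i.e. Q = 263/2.
Back-substituting: q_K = (225 − 263/2) = 187/2, q_E = (150 − 263/2) = 37/2, q_J = (151 − 263/2) = 39/2.

93.50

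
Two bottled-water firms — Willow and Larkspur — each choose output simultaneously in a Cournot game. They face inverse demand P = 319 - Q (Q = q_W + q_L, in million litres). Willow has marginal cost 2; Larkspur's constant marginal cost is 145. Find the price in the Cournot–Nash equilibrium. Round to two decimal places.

155.33

Willow's profit: π_W = (319 - Q)q_W - (2q_W). Setting ∂π_W/∂q_W = 0: 317 - 2q_W - (q_L) = 0.
Larkspur's first-order condition: 174 - 2q_L - (q_W) = 0.
Rearranging gives the reaction functions q_W = (317 - q_L)/2 and q_L = (174 - q_W)/2.
Solving the pair: q_W = 460/3, q_L = 31/3.
Total output Q = 491/3, so price P = 319 - 491/3 = 466/3.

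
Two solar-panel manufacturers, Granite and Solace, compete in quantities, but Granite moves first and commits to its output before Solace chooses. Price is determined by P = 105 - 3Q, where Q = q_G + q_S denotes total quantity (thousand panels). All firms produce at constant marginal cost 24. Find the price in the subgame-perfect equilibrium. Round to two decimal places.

Solve by backward induction. Given q_G, the follower Solace maximises π_S = (105 - 3q_G - 3q_S)q_S - 24q_S.
Setting the follower's marginal profit to zero, 81 - 3q_G - 6q_S = 0, i.e. q_S = (81 - 3q_G)/6.
The leader anticipates this reaction. Substituting into P = 105 - 3Q gives P = 129/2 - (3/2)q_G, so π_G = (129/2 - (3/2)q_G)q_G - 24q_G.
Leader FOC: 81/2 - 3q_G = 0, so q_G = 27/2.
Then q_S = (81 - 3·(27/2))/6 = 27/4.
Total output Q = 81/4, so price P = 105 - 3·(81/4) = 177/4.

44.25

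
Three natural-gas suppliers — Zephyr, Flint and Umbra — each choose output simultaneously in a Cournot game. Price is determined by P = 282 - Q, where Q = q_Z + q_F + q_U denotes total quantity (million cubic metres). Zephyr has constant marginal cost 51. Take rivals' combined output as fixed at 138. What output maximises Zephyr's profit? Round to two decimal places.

46.50

With rivals' combined output fixed at 138, Zephyr's profit is π_Z = (282 - 138 - q_Z)q_Z - (51q_Z) = (144 - q_Z)q_Z - (51q_Z).
∂π_Z/∂q_Z = 93 - 2q_Z = 0, so q_Z = 93/2.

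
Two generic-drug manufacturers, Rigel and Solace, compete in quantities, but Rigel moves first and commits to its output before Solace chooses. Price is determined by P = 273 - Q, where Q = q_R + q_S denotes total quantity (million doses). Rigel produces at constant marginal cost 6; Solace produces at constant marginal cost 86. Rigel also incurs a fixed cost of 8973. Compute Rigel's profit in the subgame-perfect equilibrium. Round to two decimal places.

6078.13

The follower Solace best-responds to any q_R: π_S = (273 - Q)q_S - 86q_S.
∂π_S/∂q_S = 187 - q_R - 2q_S = 0 gives the reaction function q_S = (187 - q_R)/2.
The leader anticipates this reaction. Substituting into P = 273 - Q gives P = 359/2 - (1/2)q_R, so π_R = (359/2 - (1/2)q_R)q_R - 6q_R.
Leader FOC: 347/2 - q_R = 0, so q_R = 347/2.
Then q_S = (187 - 347/2)/2 = 27/4.
Price P = 273 - 721/4 = 371/4.
Rigel's profit: (371/4 - 6)·(347/2) - 8973 = 6078.1250.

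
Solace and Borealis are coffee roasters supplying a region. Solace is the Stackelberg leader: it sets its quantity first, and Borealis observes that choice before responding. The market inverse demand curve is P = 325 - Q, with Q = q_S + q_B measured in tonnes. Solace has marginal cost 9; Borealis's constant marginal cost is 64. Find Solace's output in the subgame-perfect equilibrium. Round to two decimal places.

185.50

Solve by backward induction. Given q_S, the follower Borealis maximises π_B = (325 - q_S - q_B)q_B - 64q_B.
Setting the follower's marginal profit to zero, 261 - q_S - 2q_B = 0, i.e. q_B = (261 - q_S)/2.
Solace substitutes q_B(q_S) into its own profit: π_S = q_S(325 - q_S - (261 - q_S)/2) - 9q_S = (389/2 - (1/2)q_S)q_S - 9q_S.
Leader FOC: 371/2 - q_S = 0, so q_S = 371/2.
Then q_B = (261 - 371/2)/2 = 151/4.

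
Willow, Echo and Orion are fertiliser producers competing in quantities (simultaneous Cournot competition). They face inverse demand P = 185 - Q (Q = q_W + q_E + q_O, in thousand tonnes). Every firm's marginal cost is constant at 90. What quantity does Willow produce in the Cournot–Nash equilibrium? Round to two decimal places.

23.75

A representative firm's profit is π_i = q_i(185 - Q) - 90q_i.
First-order condition (treating rivals' output as given): 95 - 2q_i - Σ_{j≠i} q_j = 0.
With identical firms every q_j equals q_i, so Σ_{j≠i} q_j = 2q_i and 95 = 4q_i, giving q_i = 95/4.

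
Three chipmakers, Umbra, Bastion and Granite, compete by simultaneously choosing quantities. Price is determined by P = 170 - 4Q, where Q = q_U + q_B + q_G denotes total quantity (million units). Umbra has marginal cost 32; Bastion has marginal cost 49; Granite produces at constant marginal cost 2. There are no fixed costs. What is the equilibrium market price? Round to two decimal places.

Umbra's profit: π_U = (170 - 4Q)q_U - (32q_U). Setting ∂π_U/∂q_U = 0: 138 - 8q_U - 4(q_B + q_G) = 0.
Bastion's first-order condition: 121 - 8q_B - 4(q_U + q_G) = 0.
Granite's first-order condition: 168 - 8q_G - 4(q_U + q_B) = 0.
Adding the 3 first-order conditions: 427 − 16Q = 0, so Q = 427/16.
Back-substituting: q_U = (138 − 427/4)/4 = 125/16, q_B = (121 − 427/4)/4 = 57/16, q_G = (168 − 427/4)/4 = 245/16.
Total output Q = 427/16, so price P = 170 - 4·(427/16) = 253/4.

63.25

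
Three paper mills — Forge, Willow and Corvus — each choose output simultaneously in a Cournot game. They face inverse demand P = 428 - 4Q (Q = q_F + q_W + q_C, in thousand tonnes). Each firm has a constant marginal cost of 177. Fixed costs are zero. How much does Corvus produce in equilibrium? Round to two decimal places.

A representative firm's profit is π_i = q_i(428 - 4Q) - 177q_i.
Setting ∂π_i/∂q_i = 0 with rivals' quantities fixed: 251 - 8q_i - 4·Σ_{j≠i} q_j = 0.
By symmetry each firm produces the same amount; substituting Σ_{j≠i} q_j = 2q_i yields q_i = 251/16.

15.69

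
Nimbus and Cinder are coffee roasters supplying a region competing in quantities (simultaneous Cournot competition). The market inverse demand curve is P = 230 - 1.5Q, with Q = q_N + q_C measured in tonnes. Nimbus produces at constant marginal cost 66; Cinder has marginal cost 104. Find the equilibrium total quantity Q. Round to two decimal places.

Nimbus's profit: π_N = (230 - 1.5Q)q_N - (66q_N). Setting ∂π_N/∂q_N = 0: 164 - 3q_N - (3/2)(q_C) = 0.
Cinder's profit: π_C = (230 - 1.5Q)q_C - (104q_C). Setting ∂π_C/∂q_C = 0: 126 - 3q_C - (3/2)(q_N) = 0.
Best responses: q_N = (164 - (3/2)q_C)/3, q_C = (126 - (3/2)q_N)/3.
Substituting one into the other gives q_N = 404/9 and q_C = 176/9.
Total output Q = 404/9 + 176/9 = 580/9.

64.44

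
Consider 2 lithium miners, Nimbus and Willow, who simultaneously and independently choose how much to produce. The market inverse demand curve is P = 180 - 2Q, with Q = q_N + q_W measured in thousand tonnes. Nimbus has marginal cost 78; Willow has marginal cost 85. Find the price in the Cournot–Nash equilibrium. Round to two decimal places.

114.33

Nimbus's profit: π_N = (180 - 2Q)q_N - (78q_N). Setting ∂π_N/∂q_N = 0: 102 - 4q_N - 2(q_W) = 0.
Willow's first-order condition: 95 - 4q_W - 2(q_N) = 0.
So q_N = (102 - 2q_W)/4 and q_W = (95 - 2q_N)/4.
Solving the pair: q_N = 109/6, q_W = 44/3.
Total output Q = 197/6, so price P = 180 - 2·(197/6) = 343/3.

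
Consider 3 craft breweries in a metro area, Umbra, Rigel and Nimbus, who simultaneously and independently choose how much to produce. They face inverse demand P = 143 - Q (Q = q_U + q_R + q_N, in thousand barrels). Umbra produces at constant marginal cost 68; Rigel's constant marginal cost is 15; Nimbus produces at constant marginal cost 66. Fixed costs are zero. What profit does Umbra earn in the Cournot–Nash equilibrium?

Umbra's profit: π_U = (143 - Q)q_U - (68q_U). Setting ∂π_U/∂q_U = 0: 75 - 2q_U - (q_R + q_N) = 0.
Rigel's first-order condition: 128 - 2q_R - (q_U + q_N) = 0.
Nimbus's profit: π_N = (143 - Q)q_N - (66q_N). Setting ∂π_N/∂q_N = 0: 77 - 2q_N - (q_U + q_R) = 0.
Adding the 3 conditions: 280 − 2Q − 2Q = 0, i.e. Q = 70.
Back-substituting: q_U = (75 − 70) = 5, q_R = (128 − 70) = 58, q_N = (77 − 70) = 7.
Price P = 143 - 70 = 73.
Umbra's profit: (73 - 68)·5 = 25.

25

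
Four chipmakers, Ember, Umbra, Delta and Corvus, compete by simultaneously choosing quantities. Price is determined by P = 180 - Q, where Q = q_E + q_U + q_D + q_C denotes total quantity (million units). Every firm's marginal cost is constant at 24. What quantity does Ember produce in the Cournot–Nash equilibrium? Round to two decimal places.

31.20

A representative firm's profit is π_i = q_i(180 - Q) - 24q_i.
First-order condition (treating rivals' output as given): 156 - 2q_i - Σ_{j≠i} q_j = 0.
With identical firms every q_j equals q_i, so Σ_{j≠i} q_j = 3q_i and 156 = 5q_i, giving q_i = 156/5.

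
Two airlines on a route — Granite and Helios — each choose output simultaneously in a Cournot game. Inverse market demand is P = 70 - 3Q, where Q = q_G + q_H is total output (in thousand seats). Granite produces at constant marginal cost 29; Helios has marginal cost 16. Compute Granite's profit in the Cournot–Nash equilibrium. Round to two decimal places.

Granite's profit: π_G = (70 - 3Q)q_G - (29q_G). Setting ∂π_G/∂q_G = 0: 41 - 6q_G - 3(q_H) = 0.
Helios's first-order condition: 54 - 6q_H - 3(q_G) = 0.
So q_G = (41 - 3q_H)/6 and q_H = (54 - 3q_G)/6.
Substituting one into the other gives q_G = 28/9 and q_H = 67/9.
Price P = 70 - 3·(95/9) = 115/3.
Granite's profit: (115/3 - 29)·(28/9) = 784/27.

29.04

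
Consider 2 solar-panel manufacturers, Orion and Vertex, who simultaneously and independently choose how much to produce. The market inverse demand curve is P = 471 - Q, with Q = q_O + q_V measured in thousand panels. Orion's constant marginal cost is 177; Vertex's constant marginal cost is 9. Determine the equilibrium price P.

219

Orion's profit: π_O = (471 - Q)q_O - (177q_O). Setting ∂π_O/∂q_O = 0: 294 - 2q_O - (q_V) = 0.
Vertex's first-order condition: 462 - 2q_V - (q_O) = 0.
Best responses: q_O = (294 - q_V)/2, q_V = (462 - q_O)/2.
Solving the pair: q_O = 42, q_V = 210.
Total output Q = 252, so price P = 471 - 252 = 219.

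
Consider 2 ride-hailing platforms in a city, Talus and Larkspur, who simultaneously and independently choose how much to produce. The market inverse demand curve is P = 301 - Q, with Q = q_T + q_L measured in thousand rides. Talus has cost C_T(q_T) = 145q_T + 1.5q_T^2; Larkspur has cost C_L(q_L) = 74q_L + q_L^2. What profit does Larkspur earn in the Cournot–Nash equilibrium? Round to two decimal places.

5309.92

Talus's profit: π_T = (301 - Q)q_T - (145q_T + (3/2)q_T²). Setting ∂π_T/∂q_T = 0: 156 - 5q_T - (q_L) = 0.
Larkspur's first-order condition: 227 - 4q_L - (q_T) = 0.
Best responses: q_T = (156 - q_L)/5, q_L = (227 - q_T)/4.
Solving the pair: q_T = 397/19, q_L = 979/19.
Price P = 301 - 1376/19 = 228.5789.
Larkspur's profit: 228.5789·(979/19) - 74·(979/19) - (979/19)² = 5309.9224.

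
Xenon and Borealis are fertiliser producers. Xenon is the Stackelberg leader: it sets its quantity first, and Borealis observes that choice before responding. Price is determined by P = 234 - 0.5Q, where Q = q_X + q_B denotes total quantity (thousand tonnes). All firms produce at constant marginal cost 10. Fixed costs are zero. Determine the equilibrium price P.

The follower Borealis best-responds to any q_X: π_B = (234 - 0.5Q)q_B - 10q_B.
∂π_B/∂q_B = 224 - (1/2)q_X - q_B = 0 gives the reaction function q_B = (224 - (1/2)q_X).
Xenon substitutes q_B(q_X) into its own profit: π_X = q_X(234 - (1/2)q_X - (224 - (1/2)q_X)/2) - 10q_X = (122 - (1/4)q_X)q_X - 10q_X.
The leader's first-order condition 112 - (1/2)q_X = 0 yields q_X = 224.
Then q_B = (224 - (1/2)·224) = 112.
Total output Q = 336, so price P = 234 - (1/2)·336 = 66.

66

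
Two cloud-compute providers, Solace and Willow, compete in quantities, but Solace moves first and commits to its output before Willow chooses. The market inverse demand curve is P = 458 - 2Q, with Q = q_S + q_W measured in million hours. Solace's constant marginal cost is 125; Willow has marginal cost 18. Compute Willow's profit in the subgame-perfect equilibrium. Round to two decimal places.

Solve by backward induction. Given q_S, the follower Willow maximises π_W = (458 - 2q_S - 2q_W)q_W - 18q_W.
Setting the follower's marginal profit to zero, 440 - 2q_S - 4q_W = 0, i.e. q_W = (440 - 2q_S)/4.
Solace substitutes q_W(q_S) into its own profit: π_S = q_S(458 - 2q_S - (440 - 2q_S)/2) - 125q_S = (238 - q_S)q_S - 125q_S.
Leader FOC: 113 - 2q_S = 0, so q_S = 113/2.
Then q_W = (440 - 2·(113/2))/4 = 327/4.
Price P = 458 - 2·(553/4) = 363/2.
Willow's profit: (363/2 - 18)·(327/4) = 13366.1250.

13366.13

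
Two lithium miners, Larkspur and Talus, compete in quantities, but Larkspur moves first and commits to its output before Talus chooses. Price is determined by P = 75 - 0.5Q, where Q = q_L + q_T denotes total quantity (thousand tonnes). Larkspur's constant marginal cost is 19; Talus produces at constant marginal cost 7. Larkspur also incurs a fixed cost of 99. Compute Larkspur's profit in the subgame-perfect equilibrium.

Solve by backward induction. Given q_L, the follower Talus maximises π_T = (75 - (1/2)q_L - (1/2)q_T)q_T - 7q_T.
∂π_T/∂q_T = 68 - (1/2)q_L - q_T = 0 gives the reaction function q_T = (68 - (1/2)q_L).
Larkspur substitutes q_T(q_L) into its own profit: π_L = q_L(75 - (1/2)q_L - (68 - (1/2)q_L)/2) - 19q_L = (41 - (1/4)q_L)q_L - 19q_L.
The leader's first-order condition 22 - (1/2)q_L = 0 yields q_L = 44.
Then q_T = (68 - (1/2)·44) = 46.
Price P = 75 - (1/2)·90 = 30.
Larkspur's profit: (30 - 19)·44 - 99 = 385.

385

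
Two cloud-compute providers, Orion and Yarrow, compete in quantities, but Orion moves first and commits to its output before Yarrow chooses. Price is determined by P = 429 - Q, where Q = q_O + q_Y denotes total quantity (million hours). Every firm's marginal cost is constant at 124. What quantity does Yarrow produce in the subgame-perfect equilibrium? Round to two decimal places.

76.25

The follower Yarrow best-responds to any q_O: π_Y = (429 - Q)q_Y - 124q_Y.
Setting the follower's marginal profit to zero, 305 - q_O - 2q_Y = 0, i.e. q_Y = (305 - q_O)/2.
The leader anticipates this reaction. Substituting into P = 429 - Q gives P = 553/2 - (1/2)q_O, so π_O = (553/2 - (1/2)q_O)q_O - 124q_O.
Maximising: ∂π_O/∂q_O = 305/2 - q_O = 0, giving q_O = 305/2.
Then q_Y = (305 - 305/2)/2 = 305/4.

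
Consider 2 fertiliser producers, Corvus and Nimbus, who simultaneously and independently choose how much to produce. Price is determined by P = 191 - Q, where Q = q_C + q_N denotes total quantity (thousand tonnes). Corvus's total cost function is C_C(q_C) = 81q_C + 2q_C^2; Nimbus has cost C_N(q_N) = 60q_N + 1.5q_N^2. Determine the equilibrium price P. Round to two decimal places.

153.24

Corvus's profit: π_C = (191 - Q)q_C - (81q_C + 2q_C²). Setting ∂π_C/∂q_C = 0: 110 - 6q_C - (q_N) = 0.
Nimbus's profit: π_N = (191 - Q)q_N - (60q_N + (3/2)q_N²). Setting ∂π_N/∂q_N = 0: 131 - 5q_N - (q_C) = 0.
Best responses: q_C = (110 - q_N)/6, q_N = (131 - q_C)/5.
Solving the pair: q_C = 419/29, q_N = 676/29.
Total output Q = 1095/29, so price P = 191 - 1095/29 = 153.2414.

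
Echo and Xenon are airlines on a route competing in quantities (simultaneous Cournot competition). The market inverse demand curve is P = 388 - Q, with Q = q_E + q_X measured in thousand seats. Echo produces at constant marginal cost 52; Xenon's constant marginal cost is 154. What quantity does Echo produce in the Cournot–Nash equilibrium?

146

Echo's profit: π_E = (388 - Q)q_E - (52q_E). Setting ∂π_E/∂q_E = 0: 336 - 2q_E - (q_X) = 0.
Xenon's first-order condition: 234 - 2q_X - (q_E) = 0.
Best responses: q_E = (336 - q_X)/2, q_X = (234 - q_E)/2.
Solving the pair: q_E = 146, q_X = 44.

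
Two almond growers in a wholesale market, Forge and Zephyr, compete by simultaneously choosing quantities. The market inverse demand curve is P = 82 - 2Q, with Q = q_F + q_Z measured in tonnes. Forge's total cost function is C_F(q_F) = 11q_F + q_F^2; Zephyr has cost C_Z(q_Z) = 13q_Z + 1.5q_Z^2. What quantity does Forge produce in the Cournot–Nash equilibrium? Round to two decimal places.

Forge's profit: π_F = (82 - 2Q)q_F - (11q_F + q_F²). Setting ∂π_F/∂q_F = 0: 71 - 6q_F - 2(q_Z) = 0.
Zephyr's profit: π_Z = (82 - 2Q)q_Z - (13q_Z + (3/2)q_Z²). Setting ∂π_Z/∂q_Z = 0: 69 - 7q_Z - 2(q_F) = 0.
Rearranging gives the reaction functions q_F = (71 - 2q_Z)/6 and q_Z = (69 - 2q_F)/7.
Solving the pair: q_F = 359/38, q_Z = 136/19.

9.45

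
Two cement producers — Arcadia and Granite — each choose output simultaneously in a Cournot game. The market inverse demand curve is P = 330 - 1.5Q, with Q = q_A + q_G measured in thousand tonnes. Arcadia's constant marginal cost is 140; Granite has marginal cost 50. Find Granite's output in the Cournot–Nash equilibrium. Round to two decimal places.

Arcadia's profit: π_A = (330 - 1.5Q)q_A - (140q_A). Setting ∂π_A/∂q_A = 0: 190 - 3q_A - (3/2)(q_G) = 0.
Granite's profit: π_G = (330 - 1.5Q)q_G - (50q_G). Setting ∂π_G/∂q_G = 0: 280 - 3q_G - (3/2)(q_A) = 0.
Rearranging gives the reaction functions q_A = (190 - (3/2)q_G)/3 and q_G = (280 - (3/2)q_A)/3.
Solving the pair: q_A = 200/9, q_G = 740/9.

82.22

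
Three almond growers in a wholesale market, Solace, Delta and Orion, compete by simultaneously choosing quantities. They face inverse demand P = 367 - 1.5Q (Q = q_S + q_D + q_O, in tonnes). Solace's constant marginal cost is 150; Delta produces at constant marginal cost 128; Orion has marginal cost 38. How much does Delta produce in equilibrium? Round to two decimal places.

Solace's profit: π_S = (367 - 1.5Q)q_S - (150q_S). Setting ∂π_S/∂q_S = 0: 217 - 3q_S - (3/2)(q_D + q_O) = 0.
Delta's first-order condition: 239 - 3q_D - (3/2)(q_S + q_O) = 0.
Orion's profit: π_O = (367 - 1.5Q)q_O - (38q_O). Setting ∂π_O/∂q_O = 0: 329 - 3q_O - (3/2)(q_S + q_D) = 0.
Adding the 3 first-order conditions: 785 − 6Q = 0, so Q = 785/6.
Back-substituting: q_S = (217 − 785/4)/(3/2) = 83/6, q_D = (239 − 785/4)/(3/2) = 57/2, q_O = (329 − 785/4)/(3/2) = 177/2.

28.50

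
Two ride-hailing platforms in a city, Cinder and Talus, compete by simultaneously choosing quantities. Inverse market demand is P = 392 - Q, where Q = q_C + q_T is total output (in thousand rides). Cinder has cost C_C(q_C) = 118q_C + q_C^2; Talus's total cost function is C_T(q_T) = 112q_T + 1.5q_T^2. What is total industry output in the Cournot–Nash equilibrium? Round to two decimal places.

101.89

Cinder's profit: π_C = (392 - Q)q_C - (118q_C + q_C²). Setting ∂π_C/∂q_C = 0: 274 - 4q_C - (q_T) = 0.
Talus's first-order condition: 280 - 5q_T - (q_C) = 0.
Best responses: q_C = (274 - q_T)/4, q_T = (280 - q_C)/5.
Solving the pair: q_C = 1090/19, q_T = 846/19.
Total output Q = 1090/19 + 846/19 = 1936/19.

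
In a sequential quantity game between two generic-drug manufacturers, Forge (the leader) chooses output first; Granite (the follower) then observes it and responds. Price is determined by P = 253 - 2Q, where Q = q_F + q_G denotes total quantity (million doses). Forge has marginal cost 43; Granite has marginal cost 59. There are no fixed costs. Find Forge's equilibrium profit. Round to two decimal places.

3192.25

The follower Granite best-responds to any q_F: π_G = (253 - 2Q)q_G - 59q_G.
∂π_G/∂q_G = 194 - 2q_F - 4q_G = 0 gives the reaction function q_G = (194 - 2q_F)/4.
Forge substitutes q_G(q_F) into its own profit: π_F = q_F(253 - 2q_F - (194 - 2q_F)/2) - 43q_F = (156 - q_F)q_F - 43q_F.
The leader's first-order condition 113 - 2q_F = 0 yields q_F = 113/2.
Then q_G = (194 - 2·(113/2))/4 = 81/4.
Price P = 253 - 2·(307/4) = 199/2.
Forge's profit: (199/2 - 43)·(113/2) = 3192.2500.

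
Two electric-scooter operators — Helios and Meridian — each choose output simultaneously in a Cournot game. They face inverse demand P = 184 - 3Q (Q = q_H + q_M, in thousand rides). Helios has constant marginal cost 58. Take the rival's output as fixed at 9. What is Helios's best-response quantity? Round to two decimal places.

16.50

With the rival's output fixed at 9, Helios's profit is π_H = (184 - 3·9 - 3q_H)q_H - (58q_H) = (157 - 3q_H)q_H - (58q_H).
∂π_H/∂q_H = 99 - 6q_H = 0, so q_H = 33/2.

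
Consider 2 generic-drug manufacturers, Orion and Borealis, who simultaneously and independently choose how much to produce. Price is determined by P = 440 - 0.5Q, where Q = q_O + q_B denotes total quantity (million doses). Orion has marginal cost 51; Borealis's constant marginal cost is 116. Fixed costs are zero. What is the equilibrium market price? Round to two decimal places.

Orion's profit: π_O = (440 - 0.5Q)q_O - (51q_O). Setting ∂π_O/∂q_O = 0: 389 - q_O - (1/2)(q_B) = 0.
Borealis's first-order condition: 324 - q_B - (1/2)(q_O) = 0.
So q_O = (389 - (1/2)q_B) and q_B = (324 - (1/2)q_O).
Solving the pair: q_O = 908/3, q_B = 518/3.
Total output Q = 1426/3, so price P = 440 - (1/2)·(1426/3) = 607/3.

202.33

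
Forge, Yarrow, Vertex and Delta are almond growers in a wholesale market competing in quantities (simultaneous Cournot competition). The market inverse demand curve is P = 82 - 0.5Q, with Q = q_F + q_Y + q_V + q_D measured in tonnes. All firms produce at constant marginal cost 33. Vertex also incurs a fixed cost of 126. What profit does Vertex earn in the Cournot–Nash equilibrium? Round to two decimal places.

A representative firm's profit is π_i = q_i(82 - 0.5Q) - 33q_i.
First-order condition (treating rivals' output as given): 49 - q_i - (1/2)·Σ_{j≠i} q_j = 0.
With identical firms every q_j equals q_i, so Σ_{j≠i} q_j = 3q_i and 49 = (5/2)q_i, giving q_i = 98/5.
Price P = 82 - (1/2)·(392/5) = 214/5.
Vertex's profit: (214/5 - 33)·(98/5) - 126 = 1652/25.

66.08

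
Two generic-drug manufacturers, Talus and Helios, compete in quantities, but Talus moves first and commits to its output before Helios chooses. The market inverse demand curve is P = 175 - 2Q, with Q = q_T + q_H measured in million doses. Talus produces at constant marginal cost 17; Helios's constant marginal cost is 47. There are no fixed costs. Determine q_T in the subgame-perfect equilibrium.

47

Solve by backward induction. Given q_T, the follower Helios maximises π_H = (175 - 2q_T - 2q_H)q_H - 47q_H.
Setting the follower's marginal profit to zero, 128 - 2q_T - 4q_H = 0, i.e. q_H = (128 - 2q_T)/4.
Talus substitutes q_H(q_T) into its own profit: π_T = q_T(175 - 2q_T - (128 - 2q_T)/2) - 17q_T = (111 - q_T)q_T - 17q_T.
Leader FOC: 94 - 2q_T = 0, so q_T = 47.
Then q_H = (128 - 2·47)/4 = 17/2.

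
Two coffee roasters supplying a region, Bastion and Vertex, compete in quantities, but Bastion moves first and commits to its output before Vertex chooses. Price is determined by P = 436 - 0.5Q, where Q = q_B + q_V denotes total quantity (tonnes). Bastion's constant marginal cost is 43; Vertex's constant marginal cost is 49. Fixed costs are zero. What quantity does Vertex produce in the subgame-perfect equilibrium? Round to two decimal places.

187.50

The follower Vertex best-responds to any q_B: π_V = (436 - 0.5Q)q_V - 49q_V.
Setting the follower's marginal profit to zero, 387 - (1/2)q_B - q_V = 0, i.e. q_V = (387 - (1/2)q_B).
Bastion substitutes q_V(q_B) into its own profit: π_B = q_B(436 - (1/2)q_B - (387 - (1/2)q_B)/2) - 43q_B = (485/2 - (1/4)q_B)q_B - 43q_B.
Leader FOC: 399/2 - (1/2)q_B = 0, so q_B = 399.
Then q_V = (387 - (1/2)·399) = 375/2.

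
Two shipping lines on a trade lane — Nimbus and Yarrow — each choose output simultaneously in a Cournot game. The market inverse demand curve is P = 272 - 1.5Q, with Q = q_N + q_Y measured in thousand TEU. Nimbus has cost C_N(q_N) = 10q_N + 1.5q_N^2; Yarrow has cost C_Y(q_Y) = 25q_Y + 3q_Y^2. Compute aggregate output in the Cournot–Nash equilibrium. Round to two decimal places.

59.45

Nimbus's profit: π_N = (272 - 1.5Q)q_N - (10q_N + (3/2)q_N²). Setting ∂π_N/∂q_N = 0: 262 - 6q_N - (3/2)(q_Y) = 0.
Yarrow's profit: π_Y = (272 - 1.5Q)q_Y - (25q_Y + 3q_Y²). Setting ∂π_Y/∂q_Y = 0: 247 - 9q_Y - (3/2)(q_N) = 0.
Best responses: q_N = (262 - (3/2)q_Y)/6, q_Y = (247 - (3/2)q_N)/9.
Solving the pair: q_N = 38.4058, q_Y = 484/23.
Total output Q = 38.4058 + 484/23 = 59.4493.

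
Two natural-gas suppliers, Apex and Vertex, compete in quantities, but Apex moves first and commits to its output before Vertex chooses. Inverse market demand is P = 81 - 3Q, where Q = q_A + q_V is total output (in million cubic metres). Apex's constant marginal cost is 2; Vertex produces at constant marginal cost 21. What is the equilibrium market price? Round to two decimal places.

26.50

The follower Vertex best-responds to any q_A: π_V = (81 - 3Q)q_V - 21q_V.
Follower FOC: 60 - 3q_A - 6q_V = 0, so q_V(q_A) = (60 - 3q_A)/6.
The leader anticipates this reaction. Substituting into P = 81 - 3Q gives P = 51 - (3/2)q_A, so π_A = (51 - (3/2)q_A)q_A - 2q_A.
The leader's first-order condition 49 - 3q_A = 0 yields q_A = 49/3.
Then q_V = (60 - 3·(49/3))/6 = 11/6.
Total output Q = 109/6, so price P = 81 - 3·(109/6) = 53/2.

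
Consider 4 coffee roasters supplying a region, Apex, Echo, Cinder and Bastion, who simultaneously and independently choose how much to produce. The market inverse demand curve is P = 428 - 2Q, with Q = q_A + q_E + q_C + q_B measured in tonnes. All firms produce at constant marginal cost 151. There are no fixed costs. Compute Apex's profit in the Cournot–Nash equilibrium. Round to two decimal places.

1534.58

Each firm earns π_i = (428 - 2Q)q_i - 151q_i.
First-order condition (treating rivals' output as given): 277 - 4q_i - 2·Σ_{j≠i} q_j = 0.
With identical firms every q_j equals q_i, so Σ_{j≠i} q_j = 3q_i and 277 = 10q_i, giving q_i = 277/10.
Price P = 428 - 2·(554/5) = 1032/5.
Apex's profit: (1032/5 - 151)·(277/10) = 1534.5800.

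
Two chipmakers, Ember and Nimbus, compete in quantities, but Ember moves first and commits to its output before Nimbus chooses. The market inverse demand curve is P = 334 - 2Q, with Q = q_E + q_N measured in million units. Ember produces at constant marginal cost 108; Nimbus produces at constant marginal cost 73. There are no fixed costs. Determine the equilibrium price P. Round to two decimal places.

155.75

The follower Nimbus best-responds to any q_E: π_N = (334 - 2Q)q_N - 73q_N.
Follower FOC: 261 - 2q_E - 4q_N = 0, so q_N(q_E) = (261 - 2q_E)/4.
The leader anticipates this reaction. Substituting into P = 334 - 2Q gives P = 407/2 - q_E, so π_E = (407/2 - q_E)q_E - 108q_E.
Maximising: ∂π_E/∂q_E = 191/2 - 2q_E = 0, giving q_E = 191/4.
Then q_N = (261 - 2·(191/4))/4 = 331/8.
Total output Q = 713/8, so price P = 334 - 2·(713/8) = 623/4.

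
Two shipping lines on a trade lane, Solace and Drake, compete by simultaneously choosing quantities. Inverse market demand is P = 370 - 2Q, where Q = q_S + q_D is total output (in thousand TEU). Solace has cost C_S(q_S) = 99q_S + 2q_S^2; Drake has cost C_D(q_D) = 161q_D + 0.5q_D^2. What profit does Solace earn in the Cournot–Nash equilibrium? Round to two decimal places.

2709.78

Solace's profit: π_S = (370 - 2Q)q_S - (99q_S + 2q_S²). Setting ∂π_S/∂q_S = 0: 271 - 8q_S - 2(q_D) = 0.
Drake's first-order condition: 209 - 5q_D - 2(q_S) = 0.
Rearranging gives the reaction functions q_S = (271 - 2q_D)/8 and q_D = (209 - 2q_S)/5.
Solving the pair: q_S = 937/36, q_D = 565/18.
Price P = 370 - 2·(689/12) = 1531/6.
Solace's profit: (1531/6)·(937/36) - 99·(937/36) - 2(937/36)² = 2709.7809.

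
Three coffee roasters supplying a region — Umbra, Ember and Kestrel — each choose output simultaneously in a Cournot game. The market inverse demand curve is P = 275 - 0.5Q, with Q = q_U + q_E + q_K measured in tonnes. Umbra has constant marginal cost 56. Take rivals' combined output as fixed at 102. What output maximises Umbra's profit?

With rivals' combined output fixed at 102, Umbra's profit is π_U = (275 - (1/2)·102 - (1/2)q_U)q_U - (56q_U) = (224 - (1/2)q_U)q_U - (56q_U).
∂π_U/∂q_U = 168 - q_U = 0, so q_U = 168.

168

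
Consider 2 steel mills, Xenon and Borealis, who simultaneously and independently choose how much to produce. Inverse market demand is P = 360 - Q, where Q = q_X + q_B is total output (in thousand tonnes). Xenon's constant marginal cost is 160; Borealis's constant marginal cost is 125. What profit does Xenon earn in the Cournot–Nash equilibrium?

Xenon's profit: π_X = (360 - Q)q_X - (160q_X). Setting ∂π_X/∂q_X = 0: 200 - 2q_X - (q_B) = 0.
Borealis's profit: π_B = (360 - Q)q_B - (125q_B). Setting ∂π_B/∂q_B = 0: 235 - 2q_B - (q_X) = 0.
Rearranging gives the reaction functions q_X = (200 - q_B)/2 and q_B = (235 - q_X)/2.
Solving the pair: q_X = 55, q_B = 90.
Price P = 360 - 145 = 215.
Xenon's profit: (215 - 160)·55 = 3025.

3025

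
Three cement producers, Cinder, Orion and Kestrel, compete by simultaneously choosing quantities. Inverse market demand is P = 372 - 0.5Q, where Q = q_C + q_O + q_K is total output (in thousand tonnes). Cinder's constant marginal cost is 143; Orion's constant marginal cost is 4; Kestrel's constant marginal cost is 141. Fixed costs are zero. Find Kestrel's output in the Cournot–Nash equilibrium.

48

Cinder's profit: π_C = (372 - 0.5Q)q_C - (143q_C). Setting ∂π_C/∂q_C = 0: 229 - q_C - (1/2)(q_O + q_K) = 0.
Orion's profit: π_O = (372 - 0.5Q)q_O - (4q_O). Setting ∂π_O/∂q_O = 0: 368 - q_O - (1/2)(q_C + q_K) = 0.
Kestrel's profit: π_K = (372 - 0.5Q)q_K - (141q_K). Setting ∂π_K/∂q_K = 0: 231 - q_K - (1/2)(q_C + q_O) = 0.
Adding the 3 first-order conditions: 828 − 2Q = 0, so Q = 414.
Back-substituting: q_C = (229 − 207)/(1/2) = 44, q_O = (368 − 207)/(1/2) = 322, q_K = (231 − 207)/(1/2) = 48.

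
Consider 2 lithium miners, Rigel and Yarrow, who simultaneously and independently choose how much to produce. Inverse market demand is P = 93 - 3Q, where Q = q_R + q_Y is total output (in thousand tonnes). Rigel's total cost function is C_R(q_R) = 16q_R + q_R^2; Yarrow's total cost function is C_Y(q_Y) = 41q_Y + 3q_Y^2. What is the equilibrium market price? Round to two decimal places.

Rigel's profit: π_R = (93 - 3Q)q_R - (16q_R + q_R²). Setting ∂π_R/∂q_R = 0: 77 - 8q_R - 3(q_Y) = 0.
Yarrow's first-order condition: 52 - 12q_Y - 3(q_R) = 0.
So q_R = (77 - 3q_Y)/8 and q_Y = (52 - 3q_R)/12.
Substituting one into the other gives q_R = 256/29 and q_Y = 185/87.
Total output Q = 953/87, so price P = 93 - 3·(953/87) = 1744/29.

60.14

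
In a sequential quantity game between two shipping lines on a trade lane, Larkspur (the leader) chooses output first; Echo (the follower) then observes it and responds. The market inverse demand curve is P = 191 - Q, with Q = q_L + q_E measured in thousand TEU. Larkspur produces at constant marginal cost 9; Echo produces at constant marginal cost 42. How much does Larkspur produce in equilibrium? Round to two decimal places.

The follower Echo best-responds to any q_L: π_E = (191 - Q)q_E - 42q_E.
∂π_E/∂q_E = 149 - q_L - 2q_E = 0 gives the reaction function q_E = (149 - q_L)/2.
The leader anticipates this reaction. Substituting into P = 191 - Q gives P = 233/2 - (1/2)q_L, so π_L = (233/2 - (1/2)q_L)q_L - 9q_L.
Leader FOC: 215/2 - q_L = 0, so q_L = 215/2.
Then q_E = (149 - 215/2)/2 = 83/4.

107.50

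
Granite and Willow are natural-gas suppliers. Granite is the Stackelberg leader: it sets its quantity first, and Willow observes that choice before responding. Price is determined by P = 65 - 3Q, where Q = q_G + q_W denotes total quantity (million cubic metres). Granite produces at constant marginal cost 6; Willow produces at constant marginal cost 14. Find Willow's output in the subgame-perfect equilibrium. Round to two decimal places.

Solve by backward induction. Given q_G, the follower Willow maximises π_W = (65 - 3q_G - 3q_W)q_W - 14q_W.
∂π_W/∂q_W = 51 - 3q_G - 6q_W = 0 gives the reaction function q_W = (51 - 3q_G)/6.
The leader anticipates this reaction. Substituting into P = 65 - 3Q gives P = 79/2 - (3/2)q_G, so π_G = (79/2 - (3/2)q_G)q_G - 6q_G.
Maximising: ∂π_G/∂q_G = 67/2 - 3q_G = 0, giving q_G = 67/6.
Then q_W = (51 - 3·(67/6))/6 = 35/12.

2.92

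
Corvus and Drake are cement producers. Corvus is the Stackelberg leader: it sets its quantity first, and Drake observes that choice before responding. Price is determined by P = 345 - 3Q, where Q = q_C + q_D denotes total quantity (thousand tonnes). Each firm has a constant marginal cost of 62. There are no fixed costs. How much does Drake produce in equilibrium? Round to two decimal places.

23.58

Solve by backward induction. Given q_C, the follower Drake maximises π_D = (345 - 3q_C - 3q_D)q_D - 62q_D.
Setting the follower's marginal profit to zero, 283 - 3q_C - 6q_D = 0, i.e. q_D = (283 - 3q_C)/6.
Corvus substitutes q_D(q_C) into its own profit: π_C = q_C(345 - 3q_C - (283 - 3q_C)/2) - 62q_C = (407/2 - (3/2)q_C)q_C - 62q_C.
Leader FOC: 283/2 - 3q_C = 0, so q_C = 283/6.
Then q_D = (283 - 3·(283/6))/6 = 283/12.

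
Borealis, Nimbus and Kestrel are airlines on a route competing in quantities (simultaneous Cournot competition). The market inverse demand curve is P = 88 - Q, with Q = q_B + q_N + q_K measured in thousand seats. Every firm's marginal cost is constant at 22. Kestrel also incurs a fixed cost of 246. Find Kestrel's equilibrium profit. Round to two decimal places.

26.25

A representative firm's profit is π_i = q_i(88 - Q) - 22q_i.
Setting ∂π_i/∂q_i = 0 with rivals' quantities fixed: 66 - 2q_i - Σ_{j≠i} q_j = 0.
With identical firms every q_j equals q_i, so Σ_{j≠i} q_j = 2q_i and 66 = 4q_i, giving q_i = 33/2.
Price P = 88 - 99/2 = 77/2.
Kestrel's profit: (77/2 - 22)·(33/2) - 246 = 105/4.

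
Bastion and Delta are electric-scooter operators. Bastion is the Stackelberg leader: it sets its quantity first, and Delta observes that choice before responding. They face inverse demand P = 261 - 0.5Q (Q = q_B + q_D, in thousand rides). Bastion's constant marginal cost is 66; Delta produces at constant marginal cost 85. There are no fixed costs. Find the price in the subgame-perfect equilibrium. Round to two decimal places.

The follower Delta best-responds to any q_B: π_D = (261 - 0.5Q)q_D - 85q_D.
∂π_D/∂q_D = 176 - (1/2)q_B - q_D = 0 gives the reaction function q_D = (176 - (1/2)q_B).
The leader anticipates this reaction. Substituting into P = 261 - 0.5Q gives P = 173 - (1/4)q_B, so π_B = (173 - (1/4)q_B)q_B - 66q_B.
The leader's first-order condition 107 - (1/2)q_B = 0 yields q_B = 214.
Then q_D = (176 - (1/2)·214) = 69.
Total output Q = 283, so price P = 261 - (1/2)·283 = 239/2.

119.50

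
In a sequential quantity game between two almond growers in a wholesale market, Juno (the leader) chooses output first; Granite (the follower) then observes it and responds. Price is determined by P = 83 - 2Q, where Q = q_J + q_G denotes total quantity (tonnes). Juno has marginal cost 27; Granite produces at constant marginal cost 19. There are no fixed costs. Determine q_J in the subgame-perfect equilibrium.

12

The follower Granite best-responds to any q_J: π_G = (83 - 2Q)q_G - 19q_G.
∂π_G/∂q_G = 64 - 2q_J - 4q_G = 0 gives the reaction function q_G = (64 - 2q_J)/4.
Juno substitutes q_G(q_J) into its own profit: π_J = q_J(83 - 2q_J - (64 - 2q_J)/2) - 27q_J = (51 - q_J)q_J - 27q_J.
The leader's first-order condition 24 - 2q_J = 0 yields q_J = 12.
Then q_G = (64 - 2·12)/4 = 10.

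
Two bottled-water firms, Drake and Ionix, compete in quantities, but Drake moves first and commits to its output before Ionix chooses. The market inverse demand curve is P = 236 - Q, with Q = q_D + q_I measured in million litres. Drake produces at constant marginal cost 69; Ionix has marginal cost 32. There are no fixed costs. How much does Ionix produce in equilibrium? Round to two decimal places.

Solve by backward induction. Given q_D, the follower Ionix maximises π_I = (236 - q_D - q_I)q_I - 32q_I.
Setting the follower's marginal profit to zero, 204 - q_D - 2q_I = 0, i.e. q_I = (204 - q_D)/2.
The leader anticipates this reaction. Substituting into P = 236 - Q gives P = 134 - (1/2)q_D, so π_D = (134 - (1/2)q_D)q_D - 69q_D.
The leader's first-order condition 65 - q_D = 0 yields q_D = 65.
Then q_I = (204 - 65)/2 = 139/2.

69.50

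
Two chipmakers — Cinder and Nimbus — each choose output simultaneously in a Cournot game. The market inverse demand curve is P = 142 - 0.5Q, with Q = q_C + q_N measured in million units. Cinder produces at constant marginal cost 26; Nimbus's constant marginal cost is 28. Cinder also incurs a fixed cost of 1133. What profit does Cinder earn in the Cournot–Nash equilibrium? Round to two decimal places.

Cinder's profit: π_C = (142 - 0.5Q)q_C - (26q_C). Setting ∂π_C/∂q_C = 0: 116 - q_C - (1/2)(q_N) = 0.
Nimbus's first-order condition: 114 - q_N - (1/2)(q_C) = 0.
So q_C = (116 - (1/2)q_N) and q_N = (114 - (1/2)q_C).
Solving the pair: q_C = 236/3, q_N = 224/3.
Price P = 142 - (1/2)·(460/3) = 196/3.
Cinder's profit: (196/3 - 26)·(236/3) - 1133 = 1961.2222.

1961.22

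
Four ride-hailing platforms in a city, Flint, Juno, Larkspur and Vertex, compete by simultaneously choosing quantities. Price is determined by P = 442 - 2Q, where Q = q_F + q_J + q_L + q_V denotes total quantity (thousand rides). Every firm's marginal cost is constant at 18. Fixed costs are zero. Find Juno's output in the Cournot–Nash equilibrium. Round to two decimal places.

Each firm earns π_i = (442 - 2Q)q_i - 18q_i.
First-order condition (treating rivals' output as given): 424 - 4q_i - 2·Σ_{j≠i} q_j = 0.
By symmetry each firm produces the same amount; substituting Σ_{j≠i} q_j = 3q_i yields q_i = 424/10 = 212/5.

42.40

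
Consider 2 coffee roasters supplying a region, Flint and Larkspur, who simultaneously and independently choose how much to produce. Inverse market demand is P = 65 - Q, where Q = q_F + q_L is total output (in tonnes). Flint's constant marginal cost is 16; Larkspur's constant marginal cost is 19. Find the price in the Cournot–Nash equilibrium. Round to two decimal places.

Flint's profit: π_F = (65 - Q)q_F - (16q_F). Setting ∂π_F/∂q_F = 0: 49 - 2q_F - (q_L) = 0.
Larkspur's profit: π_L = (65 - Q)q_L - (19q_L). Setting ∂π_L/∂q_L = 0: 46 - 2q_L - (q_F) = 0.
Best responses: q_F = (49 - q_L)/2, q_L = (46 - q_F)/2.
Substituting one into the other gives q_F = 52/3 and q_L = 43/3.
Total output Q = 95/3, so price P = 65 - 95/3 = 100/3.

33.33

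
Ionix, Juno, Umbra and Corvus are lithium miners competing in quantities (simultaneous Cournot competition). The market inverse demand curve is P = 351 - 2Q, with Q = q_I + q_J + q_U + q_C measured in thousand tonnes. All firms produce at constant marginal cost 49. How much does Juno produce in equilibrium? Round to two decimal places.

Each firm earns π_i = (351 - 2Q)q_i - 49q_i.
First-order condition (treating rivals' output as given): 302 - 4q_i - 2·Σ_{j≠i} q_j = 0.
By symmetry each firm produces the same amount; substituting Σ_{j≠i} q_j = 3q_i yields q_i = 302/10 = 151/5.

30.20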